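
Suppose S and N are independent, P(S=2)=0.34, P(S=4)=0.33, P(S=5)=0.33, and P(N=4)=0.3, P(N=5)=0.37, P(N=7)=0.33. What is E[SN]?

E[SN] = Σ_s Σ_n sn · P(S=s)P(N=n)
 = 8·0.102 + 10·0.1258 + 14·0.1122 + 16·0.099 + 20·0.1221 + 28·0.1089 + 20·0.099 + 25·0.1221 + 35·0.1089
 = 0.816 + 1.258 + 1.5708 + 1.584 + 2.442 + 3.0492 + 1.98 + 3.0525 + 3.8115
 = 19.564

19.564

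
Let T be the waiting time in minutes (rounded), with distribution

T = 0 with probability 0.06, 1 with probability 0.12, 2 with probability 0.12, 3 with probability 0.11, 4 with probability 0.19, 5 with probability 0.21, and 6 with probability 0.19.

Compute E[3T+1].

11.92

E[3T+1] = Σ (3t+1)·P(T=t)
 = 1·0.06 + 4·0.12 + 7·0.12 + 10·0.11 + 13·0.19 + 16·0.21 + 19·0.19
 = 0.06 + 0.48 + 0.84 + 1.1 + 2.47 + 3.36 + 3.61
 = 11.92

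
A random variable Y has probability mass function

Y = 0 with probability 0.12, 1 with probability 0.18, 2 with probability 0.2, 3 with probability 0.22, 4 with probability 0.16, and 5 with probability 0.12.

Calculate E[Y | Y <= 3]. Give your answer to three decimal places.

1.722

P(Y <= 3) = 0.12 + 0.18 + 0.2 + 0.22 = 0.72.
E[Y | Y <= 3] = [0·0.12 + 1·0.18 + 2·0.2 + 3·0.22] / 0.72
 = 1.24 / 0.72
 = 31/18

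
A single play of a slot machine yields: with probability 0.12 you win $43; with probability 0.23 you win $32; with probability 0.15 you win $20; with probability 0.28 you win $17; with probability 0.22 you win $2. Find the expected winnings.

20.72

E[payout] = 43·0.12 + 32·0.23 + 20·0.15 + 17·0.28 + 2·0.22
 = 5.16 + 7.36 + 3 + 4.76 + 0.44
 = 20.72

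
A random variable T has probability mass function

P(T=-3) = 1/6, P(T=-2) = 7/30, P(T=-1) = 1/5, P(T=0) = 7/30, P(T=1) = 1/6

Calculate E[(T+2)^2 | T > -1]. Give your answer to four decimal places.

P(T > -1) = 7/30 + 1/6 = 2/5.
E[(T+2)^2 | T > -1] = [4·7/30 + 9·1/6] / (2/5)
 = 73/30 / (2/5)
 = 73/12

6.0833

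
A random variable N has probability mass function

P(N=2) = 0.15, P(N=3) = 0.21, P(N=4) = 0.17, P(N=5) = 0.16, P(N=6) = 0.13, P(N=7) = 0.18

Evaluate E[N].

E[N] = Σ n·P(N=n)
 = 2·0.15 + 3·0.21 + 4·0.17 + 5·0.16 + 6·0.13 + 7·0.18
 = 0.3 + 0.63 + 0.68 + 0.8 + 0.78 + 1.26
 = 4.45

4.45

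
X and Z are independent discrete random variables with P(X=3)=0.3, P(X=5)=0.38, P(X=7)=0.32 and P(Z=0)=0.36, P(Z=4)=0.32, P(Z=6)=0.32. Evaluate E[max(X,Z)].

5.5456

E[max(X,Z)] = Σ_x Σ_z max(x,z) · P(X=x)P(Z=z)
 = 3·0.108 + 4·0.096 + 6·0.096 + 5·0.1368 + 5·0.1216 + 6·0.1216 + 7·0.1152 + 7·0.1024 + 7·0.1024
 = 0.324 + 0.384 + 0.576 + 0.684 + 0.608 + 0.7296 + 0.8064 + 0.7168 + 0.7168
 = 5.5456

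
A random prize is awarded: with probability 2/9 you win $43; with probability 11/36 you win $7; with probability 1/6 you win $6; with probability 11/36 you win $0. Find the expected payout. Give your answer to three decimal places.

12.694

E[payout] = 43·2/9 + 7·11/36 + 6·1/6 + 0·11/36
 = 86/9 + 77/36 + 1 + 0
 = 457/36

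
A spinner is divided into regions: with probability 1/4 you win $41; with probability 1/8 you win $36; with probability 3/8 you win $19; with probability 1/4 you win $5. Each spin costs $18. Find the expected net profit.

E[payout] = 41·1/4 + 36·1/8 + 19·3/8 + 5·1/4
 = 41/4 + 9/2 + 57/8 + 5/4
 = 185/8
Net = 185/8 - 18 = 41/8

5.125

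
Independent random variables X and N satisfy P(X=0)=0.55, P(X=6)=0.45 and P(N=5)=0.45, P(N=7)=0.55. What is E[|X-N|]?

E[|X-N|] = Σ_x Σ_n |x-n| · P(X=x)P(N=n)
 = 5·0.2475 + 7·0.3025 + 1·0.2025 + 1·0.2475
 = 1.2375 + 2.1175 + 0.2025 + 0.2475
 = 3.805

3.805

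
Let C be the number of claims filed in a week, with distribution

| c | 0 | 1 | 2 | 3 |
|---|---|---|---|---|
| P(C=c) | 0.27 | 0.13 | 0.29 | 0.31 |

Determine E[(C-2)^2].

E[(C-2)^2] = Σ (c-2)^2·P(C=c)
 = 4·0.27 + 1·0.13 + 0·0.29 + 1·0.31
 = 1.08 + 0.13 + 0 + 0.31
 = 1.52

1.52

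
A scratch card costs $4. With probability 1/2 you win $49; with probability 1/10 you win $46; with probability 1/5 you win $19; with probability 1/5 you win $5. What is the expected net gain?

E[payout] = 49·1/2 + 46·1/10 + 19·1/5 + 5·1/5
 = 49/2 + 23/5 + 19/5 + 1
 = 339/10
Net = 339/10 - 4 = 299/10

29.9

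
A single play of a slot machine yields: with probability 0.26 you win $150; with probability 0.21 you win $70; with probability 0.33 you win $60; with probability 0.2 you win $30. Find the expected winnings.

79.5

E[payout] = 150·0.26 + 70·0.21 + 60·0.33 + 30·0.2
 = 39 + 14.7 + 19.8 + 6
 = 79.5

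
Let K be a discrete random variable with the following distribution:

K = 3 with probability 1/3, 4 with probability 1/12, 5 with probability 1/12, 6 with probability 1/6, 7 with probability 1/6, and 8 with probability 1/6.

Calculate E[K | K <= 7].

P(K <= 7) = 1/3 + 1/12 + 1/12 + 1/6 + 1/6 = 5/6.
E[K | K <= 7] = [3·1/3 + 4·1/12 + 5·1/12 + 6·1/6 + 7·1/6] / (5/6)
 = 47/12 / (5/6)
 = 47/10

4.7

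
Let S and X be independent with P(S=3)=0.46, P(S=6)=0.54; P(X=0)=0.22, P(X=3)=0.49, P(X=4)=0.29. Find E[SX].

E[SX] = Σ_s Σ_x sx · P(S=s)P(X=x)
 = 0·0.1012 + 9·0.2254 + 12·0.1334 + 0·0.1188 + 18·0.2646 + 24·0.1566
 = 0 + 2.0286 + 1.6008 + 0 + 4.7628 + 3.7584
 = 12.1506

12.1506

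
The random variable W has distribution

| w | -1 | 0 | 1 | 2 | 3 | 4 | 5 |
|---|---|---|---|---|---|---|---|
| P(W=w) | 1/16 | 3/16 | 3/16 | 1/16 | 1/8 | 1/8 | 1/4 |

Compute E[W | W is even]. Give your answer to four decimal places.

1.6667

P(W is even) = 3/16 + 1/16 + 1/8 = 3/8.
E[W | W is even] = [0·3/16 + 2·1/16 + 4·1/8] / (3/8)
 = 5/8 / (3/8)
 = 5/3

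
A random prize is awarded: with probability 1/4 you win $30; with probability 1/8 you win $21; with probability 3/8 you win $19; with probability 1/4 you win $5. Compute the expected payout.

18.5

E[payout] = 30·1/4 + 21·1/8 + 19·3/8 + 5·1/4
 = 15/2 + 21/8 + 57/8 + 5/4
 = 37/2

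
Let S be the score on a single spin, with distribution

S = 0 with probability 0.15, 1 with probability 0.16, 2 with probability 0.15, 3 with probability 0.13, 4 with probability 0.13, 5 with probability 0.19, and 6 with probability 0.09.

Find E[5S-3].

E[5S-3] = Σ (5s-3)·P(S=s)
 = (-3)·0.15 + 2·0.16 + 7·0.15 + 12·0.13 + 17·0.13 + 22·0.19 + 27·0.09
 = (-0.45) + 0.32 + 1.05 + 1.56 + 2.21 + 4.18 + 2.43
 = 11.3

11.3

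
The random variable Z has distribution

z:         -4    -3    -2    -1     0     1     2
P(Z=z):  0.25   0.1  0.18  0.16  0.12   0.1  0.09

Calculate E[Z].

-1.54

E[Z] = Σ z·P(Z=z)
 = (-4)·0.25 + (-3)·0.1 + (-2)·0.18 + (-1)·0.16 + 0·0.12 + 1·0.1 + 2·0.09
 = (-1) + (-0.3) + (-0.36) + (-0.16) + 0 + 0.1 + 0.18
 = -1.54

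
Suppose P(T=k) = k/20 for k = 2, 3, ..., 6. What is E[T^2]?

E[T^2] = Σ t^2·P(T=t)
 = 4·1/10 + 9·3/20 + 16·1/5 + 25·1/4 + 36·3/10
 = 2/5 + 27/20 + 16/5 + 25/4 + 54/5
 = 22

22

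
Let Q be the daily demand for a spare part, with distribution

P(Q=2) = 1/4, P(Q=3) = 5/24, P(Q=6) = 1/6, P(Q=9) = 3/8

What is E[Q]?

E[Q] = Σ q·P(Q=q)
 = 2·1/4 + 3·5/24 + 6·1/6 + 9·3/8
 = 1/2 + 5/8 + 1 + 27/8
 = 11/2

5.5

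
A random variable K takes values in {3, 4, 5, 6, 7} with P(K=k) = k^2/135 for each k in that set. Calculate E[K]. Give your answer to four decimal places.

E[K] = Σ k·P(K=k)
 = 3·1/15 + 4·16/135 + 5·5/27 + 6·4/15 + 7·49/135
 = 1/5 + 64/135 + 25/27 + 8/5 + 343/135
 = 155/27

5.7407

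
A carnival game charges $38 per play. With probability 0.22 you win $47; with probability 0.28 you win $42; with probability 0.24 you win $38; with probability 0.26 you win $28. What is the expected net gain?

0.5

E[payout] = 47·0.22 + 42·0.28 + 38·0.24 + 28·0.26
 = 10.34 + 11.76 + 9.12 + 7.28
 = 38.5
Net = 38.5 - 38 = 0.5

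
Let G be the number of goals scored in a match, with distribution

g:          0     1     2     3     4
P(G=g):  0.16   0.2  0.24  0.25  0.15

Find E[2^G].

E[2^G] = Σ 2^g·P(G=g)
 = 1·0.16 + 2·0.2 + 4·0.24 + 8·0.25 + 16·0.15
 = 0.16 + 0.4 + 0.96 + 2 + 2.4
 = 5.92

5.92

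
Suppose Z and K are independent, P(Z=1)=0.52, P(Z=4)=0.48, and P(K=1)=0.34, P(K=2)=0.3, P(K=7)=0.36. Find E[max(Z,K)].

E[max(Z,K)] = Σ_z Σ_k max(z,k) · P(Z=z)P(K=k)
 = 1·0.1768 + 2·0.156 + 7·0.1872 + 4·0.1632 + 4·0.144 + 7·0.1728
 = 0.1768 + 0.312 + 1.3104 + 0.6528 + 0.576 + 1.2096
 = 4.2376

4.2376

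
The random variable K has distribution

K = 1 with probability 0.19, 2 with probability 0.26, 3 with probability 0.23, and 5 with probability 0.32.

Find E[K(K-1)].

E[K(K-1)] = Σ k(k-1)·P(K=k)
 = 0·0.19 + 2·0.26 + 6·0.23 + 20·0.32
 = 0 + 0.52 + 1.38 + 6.4
 = 8.3

8.3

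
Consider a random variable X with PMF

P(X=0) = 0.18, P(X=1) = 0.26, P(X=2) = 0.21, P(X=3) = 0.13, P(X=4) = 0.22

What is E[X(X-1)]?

E[X(X-1)] = Σ x(x-1)·P(X=x)
 = 0·0.18 + 0·0.26 + 2·0.21 + 6·0.13 + 12·0.22
 = 0 + 0 + 0.42 + 0.78 + 2.64
 = 3.84

3.84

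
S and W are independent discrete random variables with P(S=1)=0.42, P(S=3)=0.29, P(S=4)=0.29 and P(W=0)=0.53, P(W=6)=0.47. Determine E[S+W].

5.27

E[S+W] = Σ_s Σ_w (s+w) · P(S=s)P(W=w)
 = 1·0.2226 + 7·0.1974 + 3·0.1537 + 9·0.1363 + 4·0.1537 + 10·0.1363
 = 0.2226 + 1.3818 + 0.4611 + 1.2267 + 0.6148 + 1.363
 = 5.27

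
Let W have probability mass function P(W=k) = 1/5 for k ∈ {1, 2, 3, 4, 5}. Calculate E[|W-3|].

E[|W-3|] = Σ |w-3|·P(W=w)
 = 2·1/5 + 1·1/5 + 0·1/5 + 1·1/5 + 2·1/5
 = 2/5 + 1/5 + 0 + 1/5 + 2/5
 = 6/5

1.2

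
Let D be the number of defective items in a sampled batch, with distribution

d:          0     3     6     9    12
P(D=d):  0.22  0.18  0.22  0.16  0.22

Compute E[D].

5.94

E[D] = Σ d·P(D=d)
 = 0·0.22 + 3·0.18 + 6·0.22 + 9·0.16 + 12·0.22
 = 0 + 0.54 + 1.32 + 1.44 + 2.64
 = 5.94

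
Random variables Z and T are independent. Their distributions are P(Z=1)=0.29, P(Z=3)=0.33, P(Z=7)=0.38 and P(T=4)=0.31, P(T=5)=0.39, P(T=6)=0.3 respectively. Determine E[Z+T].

8.93

E[Z+T] = Σ_z Σ_t (z+t) · P(Z=z)P(T=t)
 = 5·0.0899 + 6·0.1131 + 7·0.087 + 7·0.1023 + 8·0.1287 + 9·0.099 + 11·0.1178 + 12·0.1482 + 13·0.114
 = 0.4495 + 0.6786 + 0.609 + 0.7161 + 1.0296 + 0.891 + 1.2958 + 1.7784 + 1.482
 = 8.93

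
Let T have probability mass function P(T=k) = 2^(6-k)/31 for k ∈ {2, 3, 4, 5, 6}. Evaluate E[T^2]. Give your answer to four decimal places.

E[T^2] = Σ t^2·P(T=t)
 = 4·16/31 + 9·8/31 + 16·4/31 + 25·2/31 + 36·1/31
 = 64/31 + 72/31 + 64/31 + 50/31 + 36/31
 = 286/31

9.2258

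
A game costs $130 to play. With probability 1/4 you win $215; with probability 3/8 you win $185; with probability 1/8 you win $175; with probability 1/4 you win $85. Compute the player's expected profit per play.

E[payout] = 215·1/4 + 185·3/8 + 175·1/8 + 85·1/4
 = 215/4 + 555/8 + 175/8 + 85/4
 = 665/4
Net = 665/4 - 130 = 145/4

36.25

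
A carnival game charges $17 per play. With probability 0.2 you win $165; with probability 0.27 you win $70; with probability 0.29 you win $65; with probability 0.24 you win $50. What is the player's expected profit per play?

E[payout] = 165·0.2 + 70·0.27 + 65·0.29 + 50·0.24
 = 33 + 18.9 + 18.85 + 12
 = 82.75
Net = 82.75 - 17 = 65.75

65.75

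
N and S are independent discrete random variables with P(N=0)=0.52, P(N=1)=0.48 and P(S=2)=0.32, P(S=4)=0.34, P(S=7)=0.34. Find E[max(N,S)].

E[max(N,S)] = Σ_n Σ_s max(n,s) · P(N=n)P(S=s)
 = 2·0.1664 + 4·0.1768 + 7·0.1768 + 2·0.1536 + 4·0.1632 + 7·0.1632
 = 0.3328 + 0.7072 + 1.2376 + 0.3072 + 0.6528 + 1.1424
 = 4.38

4.38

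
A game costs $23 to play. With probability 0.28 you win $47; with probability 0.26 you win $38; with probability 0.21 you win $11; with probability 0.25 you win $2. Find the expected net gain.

2.85

E[payout] = 47·0.28 + 38·0.26 + 11·0.21 + 2·0.25
 = 13.16 + 9.88 + 2.31 + 0.5
 = 25.85
Net = 25.85 - 23 = 2.85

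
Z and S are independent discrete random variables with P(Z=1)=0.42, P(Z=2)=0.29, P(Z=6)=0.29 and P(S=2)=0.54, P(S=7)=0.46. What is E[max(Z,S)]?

4.9264

E[max(Z,S)] = Σ_z Σ_s max(z,s) · P(Z=z)P(S=s)
 = 2·0.2268 + 7·0.1932 + 2·0.1566 + 7·0.1334 + 6·0.1566 + 7·0.1334
 = 0.4536 + 1.3524 + 0.3132 + 0.9338 + 0.9396 + 0.9338
 = 4.9264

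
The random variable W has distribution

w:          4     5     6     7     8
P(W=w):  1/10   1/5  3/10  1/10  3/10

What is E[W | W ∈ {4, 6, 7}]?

P(W ∈ {4, 6, 7}) = 1/10 + 3/10 + 1/10 = 1/2.
E[W | W ∈ {4, 6, 7}] = [4·1/10 + 6·3/10 + 7·1/10] / (1/2)
 = 29/10 / (1/2)
 = 29/5

5.8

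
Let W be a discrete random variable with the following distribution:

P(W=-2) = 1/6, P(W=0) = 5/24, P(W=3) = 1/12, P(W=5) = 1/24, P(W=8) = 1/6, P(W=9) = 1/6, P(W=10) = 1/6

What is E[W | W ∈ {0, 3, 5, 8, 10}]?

P(W ∈ {0, 3, 5, 8, 10}) = 5/24 + 1/12 + 1/24 + 1/6 + 1/6 = 2/3.
E[W | W ∈ {0, 3, 5, 8, 10}] = [0·5/24 + 3·1/12 + 5·1/24 + 8·1/6 + 10·1/6] / (2/3)
 = 83/24 / (2/3)
 = 83/16

5.1875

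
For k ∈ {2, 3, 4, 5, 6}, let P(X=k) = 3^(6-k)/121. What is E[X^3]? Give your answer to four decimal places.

E[X^3] = Σ x^3·P(X=x)
 = 8·81/121 + 27·27/121 + 64·9/121 + 125·3/121 + 216·1/121
 = 648/121 + 729/121 + 576/121 + 375/121 + 216/121
 = 2544/121

21.0248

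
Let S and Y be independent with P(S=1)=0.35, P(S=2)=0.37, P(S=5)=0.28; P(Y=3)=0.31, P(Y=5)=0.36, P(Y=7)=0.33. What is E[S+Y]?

E[S+Y] = Σ_s Σ_y (s+y) · P(S=s)P(Y=y)
 = 4·0.1085 + 6·0.126 + 8·0.1155 + 5·0.1147 + 7·0.1332 + 9·0.1221 + 8·0.0868 + 10·0.1008 + 12·0.0924
 = 0.434 + 0.756 + 0.924 + 0.5735 + 0.9324 + 1.0989 + 0.6944 + 1.008 + 1.1088
 = 7.53

7.53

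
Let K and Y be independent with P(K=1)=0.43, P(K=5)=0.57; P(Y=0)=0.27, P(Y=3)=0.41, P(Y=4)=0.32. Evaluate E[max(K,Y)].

4.0454

E[max(K,Y)] = Σ_k Σ_y max(k,y) · P(K=k)P(Y=y)
 = 1·0.1161 + 3·0.1763 + 4·0.1376 + 5·0.1539 + 5·0.2337 + 5·0.1824
 = 0.1161 + 0.5289 + 0.5504 + 0.7695 + 1.1685 + 0.912
 = 4.0454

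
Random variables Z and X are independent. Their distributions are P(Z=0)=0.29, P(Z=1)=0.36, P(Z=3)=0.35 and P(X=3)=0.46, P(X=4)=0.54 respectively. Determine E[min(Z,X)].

1.41

E[min(Z,X)] = Σ_z Σ_x min(z,x) · P(Z=z)P(X=x)
 = 0·0.1334 + 0·0.1566 + 1·0.1656 + 1·0.1944 + 3·0.161 + 3·0.189
 = 0 + 0 + 0.1656 + 0.1944 + 0.483 + 0.567
 = 1.41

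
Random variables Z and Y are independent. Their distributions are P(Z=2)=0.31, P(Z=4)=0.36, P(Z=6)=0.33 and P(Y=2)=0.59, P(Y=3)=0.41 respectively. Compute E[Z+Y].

E[Z+Y] = Σ_z Σ_y (z+y) · P(Z=z)P(Y=y)
 = 4·0.1829 + 5·0.1271 + 6·0.2124 + 7·0.1476 + 8·0.1947 + 9·0.1353
 = 0.7316 + 0.6355 + 1.2744 + 1.0332 + 1.5576 + 1.2177
 = 6.45

6.45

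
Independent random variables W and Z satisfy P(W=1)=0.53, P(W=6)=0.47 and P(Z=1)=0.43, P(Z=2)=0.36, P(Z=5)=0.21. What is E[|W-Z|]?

E[|W-Z|] = Σ_w Σ_z |w-z| · P(W=w)P(Z=z)
 = 0·0.2279 + 1·0.1908 + 4·0.1113 + 5·0.2021 + 4·0.1692 + 1·0.0987
 = 0 + 0.1908 + 0.4452 + 1.0105 + 0.6768 + 0.0987
 = 2.422

2.422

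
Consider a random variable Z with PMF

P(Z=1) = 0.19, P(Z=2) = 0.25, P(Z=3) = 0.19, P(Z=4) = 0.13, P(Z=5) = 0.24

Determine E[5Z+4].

E[5Z+4] = Σ (5z+4)·P(Z=z)
 = 9·0.19 + 14·0.25 + 19·0.19 + 24·0.13 + 29·0.24
 = 1.71 + 3.5 + 3.61 + 3.12 + 6.96
 = 18.9

18.9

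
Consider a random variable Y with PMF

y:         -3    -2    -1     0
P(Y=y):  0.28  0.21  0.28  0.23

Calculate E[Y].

-1.54

E[Y] = Σ y·P(Y=y)
 = (-3)·0.28 + (-2)·0.21 + (-1)·0.28 + 0·0.23
 = (-0.84) + (-0.42) + (-0.28) + 0
 = -1.54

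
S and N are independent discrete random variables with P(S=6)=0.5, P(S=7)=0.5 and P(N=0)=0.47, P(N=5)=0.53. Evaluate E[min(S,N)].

2.65

E[min(S,N)] = Σ_s Σ_n min(s,n) · P(S=s)P(N=n)
 = 0·0.235 + 5·0.265 + 0·0.235 + 5·0.265
 = 0 + 1.325 + 0 + 1.325
 = 2.65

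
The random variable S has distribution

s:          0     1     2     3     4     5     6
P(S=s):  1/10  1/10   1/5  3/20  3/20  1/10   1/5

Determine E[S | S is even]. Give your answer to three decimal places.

P(S is even) = 1/10 + 1/5 + 3/20 + 1/5 = 13/20.
E[S | S is even] = [0·1/10 + 2·1/5 + 4·3/20 + 6·1/5] / (13/20)
 = 11/5 / (13/20)
 = 44/13

3.385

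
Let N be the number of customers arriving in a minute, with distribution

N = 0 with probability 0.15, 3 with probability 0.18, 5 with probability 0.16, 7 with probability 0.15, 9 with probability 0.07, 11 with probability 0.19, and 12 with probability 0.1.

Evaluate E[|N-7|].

3.49

E[|N-7|] = Σ |n-7|·P(N=n)
 = 7·0.15 + 4·0.18 + 2·0.16 + 0·0.15 + 2·0.07 + 4·0.19 + 5·0.1
 = 1.05 + 0.72 + 0.32 + 0 + 0.14 + 0.76 + 0.5
 = 3.49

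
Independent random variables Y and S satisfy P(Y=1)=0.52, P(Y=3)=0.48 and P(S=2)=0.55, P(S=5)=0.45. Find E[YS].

E[YS] = Σ_y Σ_s ys · P(Y=y)P(S=s)
 = 2·0.286 + 5·0.234 + 6·0.264 + 15·0.216
 = 0.572 + 1.17 + 1.584 + 3.24
 = 6.566

6.566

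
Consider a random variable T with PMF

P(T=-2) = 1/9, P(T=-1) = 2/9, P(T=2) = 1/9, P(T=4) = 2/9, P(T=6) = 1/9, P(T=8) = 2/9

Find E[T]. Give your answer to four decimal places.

E[T] = Σ t·P(T=t)
 = (-2)·1/9 + (-1)·2/9 + 2·1/9 + 4·2/9 + 6·1/9 + 8·2/9
 = (-2/9) + (-2/9) + 2/9 + 8/9 + 2/3 + 16/9
 = 28/9

3.1111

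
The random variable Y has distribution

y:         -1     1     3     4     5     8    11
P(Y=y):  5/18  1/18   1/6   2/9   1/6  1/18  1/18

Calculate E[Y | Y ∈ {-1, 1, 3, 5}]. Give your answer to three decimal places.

P(Y ∈ {-1, 1, 3, 5}) = 5/18 + 1/18 + 1/6 + 1/6 = 2/3.
E[Y | Y ∈ {-1, 1, 3, 5}] = [(-1)·5/18 + 1·1/18 + 3·1/6 + 5·1/6] / (2/3)
 = 10/9 / (2/3)
 = 5/3

1.667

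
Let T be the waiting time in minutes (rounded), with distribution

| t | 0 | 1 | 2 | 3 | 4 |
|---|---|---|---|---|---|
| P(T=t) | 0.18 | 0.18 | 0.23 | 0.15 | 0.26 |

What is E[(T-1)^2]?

E[(T-1)^2] = Σ (t-1)^2·P(T=t)
 = 1·0.18 + 0·0.18 + 1·0.23 + 4·0.15 + 9·0.26
 = 0.18 + 0 + 0.23 + 0.6 + 2.34
 = 3.35

3.35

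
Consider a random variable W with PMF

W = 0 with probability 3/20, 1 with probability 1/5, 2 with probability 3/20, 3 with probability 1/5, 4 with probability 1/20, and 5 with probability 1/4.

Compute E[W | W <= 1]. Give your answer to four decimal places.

0.5714

P(W <= 1) = 3/20 + 1/5 = 7/20.
E[W | W <= 1] = [0·3/20 + 1·1/5] / (7/20)
 = 1/5 / (7/20)
 = 4/7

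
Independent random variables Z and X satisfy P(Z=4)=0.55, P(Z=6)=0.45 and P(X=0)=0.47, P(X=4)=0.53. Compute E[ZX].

E[ZX] = Σ_z Σ_x zx · P(Z=z)P(X=x)
 = 0·0.2585 + 16·0.2915 + 0·0.2115 + 24·0.2385
 = 0 + 4.664 + 0 + 5.724
 = 10.388

10.388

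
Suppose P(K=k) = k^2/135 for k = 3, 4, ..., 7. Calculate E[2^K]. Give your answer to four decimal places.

71.8815

E[2^K] = Σ 2^k·P(K=k)
 = 8·1/15 + 16·16/135 + 32·5/27 + 64·4/15 + 128·49/135
 = 8/15 + 256/135 + 160/27 + 256/15 + 6272/135
 = 9704/135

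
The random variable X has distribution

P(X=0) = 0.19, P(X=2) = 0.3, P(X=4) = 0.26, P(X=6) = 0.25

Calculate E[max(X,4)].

E[max(X,4)] = Σ max(x,4)·P(X=x)
 = 4·0.19 + 4·0.3 + 4·0.26 + 6·0.25
 = 0.76 + 1.2 + 1.04 + 1.5
 = 4.5

4.5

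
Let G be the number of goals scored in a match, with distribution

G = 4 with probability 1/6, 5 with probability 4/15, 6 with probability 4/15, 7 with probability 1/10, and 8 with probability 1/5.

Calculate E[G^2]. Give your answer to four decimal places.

36.6333

E[G^2] = Σ g^2·P(G=g)
 = 16·1/6 + 25·4/15 + 36·4/15 + 49·1/10 + 64·1/5
 = 8/3 + 20/3 + 48/5 + 49/10 + 64/5
 = 1099/30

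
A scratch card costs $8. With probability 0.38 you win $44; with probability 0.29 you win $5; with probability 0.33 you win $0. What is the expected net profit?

10.17

E[payout] = 44·0.38 + 5·0.29 + 0·0.33
 = 16.72 + 1.45 + 0
 = 18.17
Net = 18.17 - 8 = 10.17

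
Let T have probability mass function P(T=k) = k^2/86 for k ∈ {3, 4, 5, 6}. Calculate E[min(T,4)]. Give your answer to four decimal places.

3.8953

E[min(T,4)] = Σ min(t,4)·P(T=t)
 = 3·9/86 + 4·8/43 + 4·25/86 + 4·18/43
 = 27/86 + 32/43 + 50/43 + 72/43
 = 335/86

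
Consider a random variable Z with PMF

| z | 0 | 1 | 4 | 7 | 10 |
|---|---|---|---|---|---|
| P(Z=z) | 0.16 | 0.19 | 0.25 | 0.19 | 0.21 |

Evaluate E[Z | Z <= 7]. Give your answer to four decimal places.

P(Z <= 7) = 0.16 + 0.19 + 0.25 + 0.19 = 0.79.
E[Z | Z <= 7] = [0·0.16 + 1·0.19 + 4·0.25 + 7·0.19] / 0.79
 = 2.52 / 0.79
 = 252/79

3.1899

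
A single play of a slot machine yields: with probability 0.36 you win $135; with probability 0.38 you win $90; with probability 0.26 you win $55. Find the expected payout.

97.1

E[payout] = 135·0.36 + 90·0.38 + 55·0.26
 = 48.6 + 34.2 + 14.3
 = 97.1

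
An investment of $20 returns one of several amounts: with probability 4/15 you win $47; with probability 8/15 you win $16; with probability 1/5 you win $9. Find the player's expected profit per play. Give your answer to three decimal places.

2.867

E[payout] = 47·4/15 + 16·8/15 + 9·1/5
 = 188/15 + 128/15 + 9/5
 = 343/15
Net = 343/15 - 20 = 43/15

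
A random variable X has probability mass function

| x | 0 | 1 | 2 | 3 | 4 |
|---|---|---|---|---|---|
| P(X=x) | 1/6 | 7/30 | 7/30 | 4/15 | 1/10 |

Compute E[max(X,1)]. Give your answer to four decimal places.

2.0667

E[max(X,1)] = Σ max(x,1)·P(X=x)
 = 1·1/6 + 1·7/30 + 2·7/30 + 3·4/15 + 4·1/10
 = 1/6 + 7/30 + 7/15 + 4/5 + 2/5
 = 31/15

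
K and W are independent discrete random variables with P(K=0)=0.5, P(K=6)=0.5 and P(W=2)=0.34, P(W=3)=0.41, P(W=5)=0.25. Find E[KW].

9.48

E[KW] = Σ_k Σ_w kw · P(K=k)P(W=w)
 = 0·0.17 + 0·0.205 + 0·0.125 + 12·0.17 + 18·0.205 + 30·0.125
 = 0 + 0 + 0 + 2.04 + 3.69 + 3.75
 = 9.48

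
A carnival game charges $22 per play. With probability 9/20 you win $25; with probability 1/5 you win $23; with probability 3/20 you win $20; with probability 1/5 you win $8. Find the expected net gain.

E[payout] = 25·9/20 + 23·1/5 + 20·3/20 + 8·1/5
 = 45/4 + 23/5 + 3 + 8/5
 = 409/20
Net = 409/20 - 22 = -31/20

-1.55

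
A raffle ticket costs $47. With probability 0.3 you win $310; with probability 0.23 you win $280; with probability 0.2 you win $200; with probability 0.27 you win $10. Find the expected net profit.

E[payout] = 310·0.3 + 280·0.23 + 200·0.2 + 10·0.27
 = 93 + 64.4 + 40 + 2.7
 = 200.1
Net = 200.1 - 47 = 153.1

153.1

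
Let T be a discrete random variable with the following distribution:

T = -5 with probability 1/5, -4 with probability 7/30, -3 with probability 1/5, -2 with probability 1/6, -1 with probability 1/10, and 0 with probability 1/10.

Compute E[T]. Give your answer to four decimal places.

-2.9667

E[T] = Σ t·P(T=t)
 = (-5)·1/5 + (-4)·7/30 + (-3)·1/5 + (-2)·1/6 + (-1)·1/10 + 0·1/10
 = (-1) + (-14/15) + (-3/5) + (-1/3) + (-1/10) + 0
 = -89/30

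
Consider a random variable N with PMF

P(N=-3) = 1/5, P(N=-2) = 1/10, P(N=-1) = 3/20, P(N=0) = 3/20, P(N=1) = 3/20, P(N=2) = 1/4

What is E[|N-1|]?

1.8

E[|N-1|] = Σ |n-1|·P(N=n)
 = 4·1/5 + 3·1/10 + 2·3/20 + 1·3/20 + 0·3/20 + 1·1/4
 = 4/5 + 3/10 + 3/10 + 3/20 + 0 + 1/4
 = 9/5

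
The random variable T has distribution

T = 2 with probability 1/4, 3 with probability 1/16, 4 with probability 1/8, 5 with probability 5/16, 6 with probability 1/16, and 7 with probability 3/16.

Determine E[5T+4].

26.1875

E[5T+4] = Σ (5t+4)·P(T=t)
 = 14·1/4 + 19·1/16 + 24·1/8 + 29·5/16 + 34·1/16 + 39·3/16
 = 7/2 + 19/16 + 3 + 145/16 + 17/8 + 117/16
 = 419/16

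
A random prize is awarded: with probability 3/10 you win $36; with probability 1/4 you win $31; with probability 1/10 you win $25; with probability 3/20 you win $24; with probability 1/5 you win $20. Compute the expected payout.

E[payout] = 36·3/10 + 31·1/4 + 25·1/10 + 24·3/20 + 20·1/5
 = 54/5 + 31/4 + 5/2 + 18/5 + 4
 = 573/20

28.65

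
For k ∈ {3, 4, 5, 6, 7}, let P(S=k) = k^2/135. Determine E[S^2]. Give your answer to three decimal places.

E[S^2] = Σ s^2·P(S=s)
 = 9·1/15 + 16·16/135 + 25·5/27 + 36·4/15 + 49·49/135
 = 3/5 + 256/135 + 125/27 + 48/5 + 2401/135
 = 1553/45

34.511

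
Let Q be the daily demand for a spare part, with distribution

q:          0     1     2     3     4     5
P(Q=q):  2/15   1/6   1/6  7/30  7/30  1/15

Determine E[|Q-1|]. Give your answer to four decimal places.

1.7333

E[|Q-1|] = Σ |q-1|·P(Q=q)
 = 1·2/15 + 0·1/6 + 1·1/6 + 2·7/30 + 3·7/30 + 4·1/15
 = 2/15 + 0 + 1/6 + 7/15 + 7/10 + 4/15
 = 26/15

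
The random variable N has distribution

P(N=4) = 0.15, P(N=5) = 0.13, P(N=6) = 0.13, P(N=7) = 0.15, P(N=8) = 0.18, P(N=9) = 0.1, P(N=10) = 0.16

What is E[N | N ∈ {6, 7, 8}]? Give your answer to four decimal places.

P(N ∈ {6, 7, 8}) = 0.13 + 0.15 + 0.18 = 0.46.
E[N | N ∈ {6, 7, 8}] = [6·0.13 + 7·0.15 + 8·0.18] / 0.46
 = 3.27 / 0.46
 = 327/46

7.1087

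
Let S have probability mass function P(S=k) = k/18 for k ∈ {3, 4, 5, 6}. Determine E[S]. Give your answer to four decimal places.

E[S] = Σ s·P(S=s)
 = 3·1/6 + 4·2/9 + 5·5/18 + 6·1/3
 = 1/2 + 8/9 + 25/18 + 2
 = 43/9

4.7778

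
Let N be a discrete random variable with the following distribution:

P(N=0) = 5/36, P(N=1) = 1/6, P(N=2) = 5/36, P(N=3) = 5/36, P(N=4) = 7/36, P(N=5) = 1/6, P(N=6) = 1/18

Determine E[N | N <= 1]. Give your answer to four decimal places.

0.5455

P(N <= 1) = 5/36 + 1/6 = 11/36.
E[N | N <= 1] = [0·5/36 + 1·1/6] / (11/36)
 = 1/6 / (11/36)
 = 6/11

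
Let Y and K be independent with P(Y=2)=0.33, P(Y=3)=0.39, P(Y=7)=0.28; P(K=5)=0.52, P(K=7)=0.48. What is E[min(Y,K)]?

E[min(Y,K)] = Σ_y Σ_k min(y,k) · P(Y=y)P(K=k)
 = 2·0.1716 + 2·0.1584 + 3·0.2028 + 3·0.1872 + 5·0.1456 + 7·0.1344
 = 0.3432 + 0.3168 + 0.6084 + 0.5616 + 0.728 + 0.9408
 = 3.4988

3.4988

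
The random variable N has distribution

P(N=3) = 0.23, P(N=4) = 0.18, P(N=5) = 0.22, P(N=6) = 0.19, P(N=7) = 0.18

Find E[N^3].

E[N^3] = Σ n^3·P(N=n)
 = 27·0.23 + 64·0.18 + 125·0.22 + 216·0.19 + 343·0.18
 = 6.21 + 11.52 + 27.5 + 41.04 + 61.74
 = 148.01

148.01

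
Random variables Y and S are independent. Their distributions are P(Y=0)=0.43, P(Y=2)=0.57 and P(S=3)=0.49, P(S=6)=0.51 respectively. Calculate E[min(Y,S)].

1.14

E[min(Y,S)] = Σ_y Σ_s min(y,s) · P(Y=y)P(S=s)
 = 0·0.2107 + 0·0.2193 + 2·0.2793 + 2·0.2907
 = 0 + 0 + 0.5586 + 0.5814
 = 1.14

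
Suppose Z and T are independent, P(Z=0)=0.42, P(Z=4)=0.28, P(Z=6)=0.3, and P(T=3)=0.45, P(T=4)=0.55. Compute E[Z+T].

6.47

E[Z+T] = Σ_z Σ_t (z+t) · P(Z=z)P(T=t)
 = 3·0.189 + 4·0.231 + 7·0.126 + 8·0.154 + 9·0.135 + 10·0.165
 = 0.567 + 0.924 + 0.882 + 1.232 + 1.215 + 1.65
 = 6.47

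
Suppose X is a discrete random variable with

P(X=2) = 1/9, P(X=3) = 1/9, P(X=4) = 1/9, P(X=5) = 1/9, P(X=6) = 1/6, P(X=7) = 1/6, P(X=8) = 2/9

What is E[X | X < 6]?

3.5

P(X < 6) = 1/9 + 1/9 + 1/9 + 1/9 = 4/9.
E[X | X < 6] = [2·1/9 + 3·1/9 + 4·1/9 + 5·1/9] / (4/9)
 = 14/9 / (4/9)
 = 7/2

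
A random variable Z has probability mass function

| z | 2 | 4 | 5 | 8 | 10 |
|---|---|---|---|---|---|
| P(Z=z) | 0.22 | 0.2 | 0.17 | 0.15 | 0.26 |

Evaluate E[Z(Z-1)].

38.04

E[Z(Z-1)] = Σ z(z-1)·P(Z=z)
 = 2·0.22 + 12·0.2 + 20·0.17 + 56·0.15 + 90·0.26
 = 0.44 + 2.4 + 3.4 + 8.4 + 23.4
 = 38.04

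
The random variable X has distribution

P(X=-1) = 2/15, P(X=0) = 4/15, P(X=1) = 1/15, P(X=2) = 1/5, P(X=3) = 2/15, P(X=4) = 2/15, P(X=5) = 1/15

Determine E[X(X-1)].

4.4

E[X(X-1)] = Σ x(x-1)·P(X=x)
 = 2·2/15 + 0·4/15 + 0·1/15 + 2·1/5 + 6·2/15 + 12·2/15 + 20·1/15
 = 4/15 + 0 + 0 + 2/5 + 4/5 + 8/5 + 4/3
 = 22/5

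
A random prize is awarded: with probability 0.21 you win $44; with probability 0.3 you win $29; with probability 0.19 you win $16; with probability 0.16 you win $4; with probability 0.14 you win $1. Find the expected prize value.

21.76

E[payout] = 44·0.21 + 29·0.3 + 16·0.19 + 4·0.16 + 1·0.14
 = 9.24 + 8.7 + 3.04 + 0.64 + 0.14
 = 21.76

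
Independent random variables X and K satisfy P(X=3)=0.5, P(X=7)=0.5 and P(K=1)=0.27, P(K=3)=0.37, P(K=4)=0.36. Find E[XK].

E[XK] = Σ_x Σ_k xk · P(X=x)P(K=k)
 = 3·0.135 + 9·0.185 + 12·0.18 + 7·0.135 + 21·0.185 + 28·0.18
 = 0.405 + 1.665 + 2.16 + 0.945 + 3.885 + 5.04
 = 14.1

14.1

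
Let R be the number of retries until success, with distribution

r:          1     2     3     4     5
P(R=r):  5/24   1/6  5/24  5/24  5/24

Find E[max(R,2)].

E[max(R,2)] = Σ max(r,2)·P(R=r)
 = 2·5/24 + 2·1/6 + 3·5/24 + 4·5/24 + 5·5/24
 = 5/12 + 1/3 + 5/8 + 5/6 + 25/24
 = 13/4

3.25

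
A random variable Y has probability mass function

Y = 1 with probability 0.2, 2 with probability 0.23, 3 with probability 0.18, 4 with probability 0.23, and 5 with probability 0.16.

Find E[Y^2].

E[Y^2] = Σ y^2·P(Y=y)
 = 1·0.2 + 4·0.23 + 9·0.18 + 16·0.23 + 25·0.16
 = 0.2 + 0.92 + 1.62 + 3.68 + 4
 = 10.42

10.42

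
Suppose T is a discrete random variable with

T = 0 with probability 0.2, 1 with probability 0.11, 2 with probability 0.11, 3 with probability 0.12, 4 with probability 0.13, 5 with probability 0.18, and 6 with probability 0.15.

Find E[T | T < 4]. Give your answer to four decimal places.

1.2778

P(T < 4) = 0.2 + 0.11 + 0.11 + 0.12 = 0.54.
E[T | T < 4] = [0·0.2 + 1·0.11 + 2·0.11 + 3·0.12] / 0.54
 = 0.69 / 0.54
 = 23/18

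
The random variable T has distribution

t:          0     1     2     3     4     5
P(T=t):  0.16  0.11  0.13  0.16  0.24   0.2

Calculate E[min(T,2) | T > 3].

P(T > 3) = 0.24 + 0.2 = 0.44.
E[min(T,2) | T > 3] = [2·0.24 + 2·0.2] / 0.44
 = 0.88 / 0.44
 = 2

2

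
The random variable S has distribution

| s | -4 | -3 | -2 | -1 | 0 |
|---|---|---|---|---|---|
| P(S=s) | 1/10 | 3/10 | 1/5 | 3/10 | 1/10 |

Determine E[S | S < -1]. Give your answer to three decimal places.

P(S < -1) = 1/10 + 3/10 + 1/5 = 3/5.
E[S | S < -1] = [(-4)·1/10 + (-3)·3/10 + (-2)·1/5] / (3/5)
 = -17/10 / (3/5)
 = -17/6

-2.833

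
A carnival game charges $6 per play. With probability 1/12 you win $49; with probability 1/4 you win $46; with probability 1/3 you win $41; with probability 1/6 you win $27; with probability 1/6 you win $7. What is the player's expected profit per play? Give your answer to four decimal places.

E[payout] = 49·1/12 + 46·1/4 + 41·1/3 + 27·1/6 + 7·1/6
 = 49/12 + 23/2 + 41/3 + 9/2 + 7/6
 = 419/12
Net = 419/12 - 6 = 347/12

28.9167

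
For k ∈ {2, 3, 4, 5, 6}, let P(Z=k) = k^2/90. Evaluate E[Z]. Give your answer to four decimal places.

4.8889

E[Z] = Σ z·P(Z=z)
 = 2·2/45 + 3·1/10 + 4·8/45 + 5·5/18 + 6·2/5
 = 4/45 + 3/10 + 32/45 + 25/18 + 12/5
 = 44/9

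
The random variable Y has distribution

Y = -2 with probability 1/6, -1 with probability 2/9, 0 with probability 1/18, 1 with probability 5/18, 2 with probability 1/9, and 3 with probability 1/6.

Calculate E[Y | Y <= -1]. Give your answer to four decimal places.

P(Y <= -1) = 1/6 + 2/9 = 7/18.
E[Y | Y <= -1] = [(-2)·1/6 + (-1)·2/9] / (7/18)
 = -5/9 / (7/18)
 = -10/7

-1.4286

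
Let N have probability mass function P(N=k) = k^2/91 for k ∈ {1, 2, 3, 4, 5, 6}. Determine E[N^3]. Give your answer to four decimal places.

E[N^3] = Σ n^3·P(N=n)
 = 1·1/91 + 8·4/91 + 27·9/91 + 64·16/91 + 125·25/91 + 216·36/91
 = 1/91 + 32/91 + 243/91 + 1024/91 + 3125/91 + 7776/91
 = 1743/13

134.0769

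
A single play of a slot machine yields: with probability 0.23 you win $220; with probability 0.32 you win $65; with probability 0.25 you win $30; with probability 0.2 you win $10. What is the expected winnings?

E[payout] = 220·0.23 + 65·0.32 + 30·0.25 + 10·0.2
 = 50.6 + 20.8 + 7.5 + 2
 = 80.9

80.9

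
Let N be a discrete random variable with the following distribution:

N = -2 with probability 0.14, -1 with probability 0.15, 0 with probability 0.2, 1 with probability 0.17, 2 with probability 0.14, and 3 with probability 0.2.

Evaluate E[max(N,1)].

1.54

E[max(N,1)] = Σ max(n,1)·P(N=n)
 = 1·0.14 + 1·0.15 + 1·0.2 + 1·0.17 + 2·0.14 + 3·0.2
 = 0.14 + 0.15 + 0.2 + 0.17 + 0.28 + 0.6
 = 1.54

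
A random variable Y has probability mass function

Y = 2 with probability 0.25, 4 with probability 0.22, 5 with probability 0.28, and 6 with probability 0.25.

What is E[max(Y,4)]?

E[max(Y,4)] = Σ max(y,4)·P(Y=y)
 = 4·0.25 + 4·0.22 + 5·0.28 + 6·0.25
 = 1 + 0.88 + 1.4 + 1.5
 = 4.78

4.78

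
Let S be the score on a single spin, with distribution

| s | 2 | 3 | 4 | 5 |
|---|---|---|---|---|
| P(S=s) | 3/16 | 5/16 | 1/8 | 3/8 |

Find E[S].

3.6875

E[S] = Σ s·P(S=s)
 = 2·3/16 + 3·5/16 + 4·1/8 + 5·3/8
 = 3/8 + 15/16 + 1/2 + 15/8
 = 59/16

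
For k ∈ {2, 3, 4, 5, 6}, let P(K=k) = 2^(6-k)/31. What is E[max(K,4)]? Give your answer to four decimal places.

4.1290

E[max(K,4)] = Σ max(k,4)·P(K=k)
 = 4·16/31 + 4·8/31 + 4·4/31 + 5·2/31 + 6·1/31
 = 64/31 + 32/31 + 16/31 + 10/31 + 6/31
 = 128/31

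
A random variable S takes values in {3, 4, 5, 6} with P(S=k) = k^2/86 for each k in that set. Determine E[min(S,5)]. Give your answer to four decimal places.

4.6047

E[min(S,5)] = Σ min(s,5)·P(S=s)
 = 3·9/86 + 4·8/43 + 5·25/86 + 5·18/43
 = 27/86 + 32/43 + 125/86 + 90/43
 = 198/43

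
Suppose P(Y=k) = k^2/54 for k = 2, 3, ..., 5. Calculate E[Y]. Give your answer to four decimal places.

E[Y] = Σ y·P(Y=y)
 = 2·2/27 + 3·1/6 + 4·8/27 + 5·25/54
 = 4/27 + 1/2 + 32/27 + 125/54
 = 112/27

4.1481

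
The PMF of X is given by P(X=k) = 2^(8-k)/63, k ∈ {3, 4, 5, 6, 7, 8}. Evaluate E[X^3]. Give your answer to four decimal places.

78.5714

E[X^3] = Σ x^3·P(X=x)
 = 27·32/63 + 64·16/63 + 125·8/63 + 216·4/63 + 343·2/63 + 512·1/63
 = 96/7 + 1024/63 + 1000/63 + 96/7 + 98/9 + 512/63
 = 550/7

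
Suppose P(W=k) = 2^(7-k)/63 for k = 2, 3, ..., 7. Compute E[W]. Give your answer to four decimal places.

2.9048

E[W] = Σ w·P(W=w)
 = 2·32/63 + 3·16/63 + 4·8/63 + 5·4/63 + 6·2/63 + 7·1/63
 = 64/63 + 16/21 + 32/63 + 20/63 + 4/21 + 1/9
 = 61/21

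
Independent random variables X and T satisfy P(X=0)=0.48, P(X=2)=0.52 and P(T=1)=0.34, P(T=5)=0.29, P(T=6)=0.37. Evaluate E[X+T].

E[X+T] = Σ_x Σ_t (x+t) · P(X=x)P(T=t)
 = 1·0.1632 + 5·0.1392 + 6·0.1776 + 3·0.1768 + 7·0.1508 + 8·0.1924
 = 0.1632 + 0.696 + 1.0656 + 0.5304 + 1.0556 + 1.5392
 = 5.05

5.05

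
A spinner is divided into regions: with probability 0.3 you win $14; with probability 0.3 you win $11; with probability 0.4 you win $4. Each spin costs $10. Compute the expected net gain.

E[payout] = 14·0.3 + 11·0.3 + 4·0.4
 = 4.2 + 3.3 + 1.6
 = 9.1
Net = 9.1 - 10 = -0.9

-0.9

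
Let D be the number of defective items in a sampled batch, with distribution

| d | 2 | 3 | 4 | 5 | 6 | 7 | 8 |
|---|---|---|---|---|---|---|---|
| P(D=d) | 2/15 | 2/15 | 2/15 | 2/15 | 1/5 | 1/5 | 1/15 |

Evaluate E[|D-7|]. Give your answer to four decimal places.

2.1333

E[|D-7|] = Σ |d-7|·P(D=d)
 = 5·2/15 + 4·2/15 + 3·2/15 + 2·2/15 + 1·1/5 + 0·1/5 + 1·1/15
 = 2/3 + 8/15 + 2/5 + 4/15 + 1/5 + 0 + 1/15
 = 32/15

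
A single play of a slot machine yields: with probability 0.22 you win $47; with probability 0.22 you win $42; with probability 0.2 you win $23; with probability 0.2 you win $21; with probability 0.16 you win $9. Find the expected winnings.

E[payout] = 47·0.22 + 42·0.22 + 23·0.2 + 21·0.2 + 9·0.16
 = 10.34 + 9.24 + 4.6 + 4.2 + 1.44
 = 29.82

29.82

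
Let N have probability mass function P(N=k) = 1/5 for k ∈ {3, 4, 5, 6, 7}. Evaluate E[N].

E[N] = Σ n·P(N=n)
 = 3·1/5 + 4·1/5 + 5·1/5 + 6·1/5 + 7·1/5
 = 3/5 + 4/5 + 1 + 6/5 + 7/5
 = 5

5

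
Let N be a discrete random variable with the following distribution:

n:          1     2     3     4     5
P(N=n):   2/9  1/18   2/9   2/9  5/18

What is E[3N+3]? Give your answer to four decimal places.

E[3N+3] = Σ (3n+3)·P(N=n)
 = 6·2/9 + 9·1/18 + 12·2/9 + 15·2/9 + 18·5/18
 = 4/3 + 1/2 + 8/3 + 10/3 + 5
 = 77/6

12.8333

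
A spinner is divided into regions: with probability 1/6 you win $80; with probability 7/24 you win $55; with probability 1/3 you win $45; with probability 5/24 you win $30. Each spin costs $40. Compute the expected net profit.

10.625

E[payout] = 80·1/6 + 55·7/24 + 45·1/3 + 30·5/24
 = 40/3 + 385/24 + 15 + 25/4
 = 405/8
Net = 405/8 - 40 = 85/8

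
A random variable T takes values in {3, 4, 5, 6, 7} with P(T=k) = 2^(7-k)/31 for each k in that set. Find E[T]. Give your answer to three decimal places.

3.839

E[T] = Σ t·P(T=t)
 = 3·16/31 + 4·8/31 + 5·4/31 + 6·2/31 + 7·1/31
 = 48/31 + 32/31 + 20/31 + 12/31 + 7/31
 = 119/31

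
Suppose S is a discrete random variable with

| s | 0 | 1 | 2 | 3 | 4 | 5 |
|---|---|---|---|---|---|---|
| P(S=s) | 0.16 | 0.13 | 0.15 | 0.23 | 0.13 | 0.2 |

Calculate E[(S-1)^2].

E[(S-1)^2] = Σ (s-1)^2·P(S=s)
 = 1·0.16 + 0·0.13 + 1·0.15 + 4·0.23 + 9·0.13 + 16·0.2
 = 0.16 + 0 + 0.15 + 0.92 + 1.17 + 3.2
 = 5.6

5.6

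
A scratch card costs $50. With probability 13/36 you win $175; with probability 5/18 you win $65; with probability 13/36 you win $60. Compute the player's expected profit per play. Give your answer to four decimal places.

52.9167

E[payout] = 175·13/36 + 65·5/18 + 60·13/36
 = 2275/36 + 325/18 + 65/3
 = 1235/12
Net = 1235/12 - 50 = 635/12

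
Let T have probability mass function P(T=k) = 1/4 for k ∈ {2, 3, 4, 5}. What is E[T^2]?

13.5

E[T^2] = Σ t^2·P(T=t)
 = 4·1/4 + 9·1/4 + 16·1/4 + 25·1/4
 = 1 + 9/4 + 4 + 25/4
 = 27/2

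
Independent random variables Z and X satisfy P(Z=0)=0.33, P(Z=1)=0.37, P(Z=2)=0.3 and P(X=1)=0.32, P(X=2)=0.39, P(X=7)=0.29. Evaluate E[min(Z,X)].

E[min(Z,X)] = Σ_z Σ_x min(z,x) · P(Z=z)P(X=x)
 = 0·0.1056 + 0·0.1287 + 0·0.0957 + 1·0.1184 + 1·0.1443 + 1·0.1073 + 1·0.096 + 2·0.117 + 2·0.087
 = 0 + 0 + 0 + 0.1184 + 0.1443 + 0.1073 + 0.096 + 0.234 + 0.174
 = 0.874

0.874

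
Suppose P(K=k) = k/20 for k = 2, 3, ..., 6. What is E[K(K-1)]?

17.5

E[K(K-1)] = Σ k(k-1)·P(K=k)
 = 2·1/10 + 6·3/20 + 12·1/5 + 20·1/4 + 30·3/10
 = 1/5 + 9/10 + 12/5 + 5 + 9
 = 35/2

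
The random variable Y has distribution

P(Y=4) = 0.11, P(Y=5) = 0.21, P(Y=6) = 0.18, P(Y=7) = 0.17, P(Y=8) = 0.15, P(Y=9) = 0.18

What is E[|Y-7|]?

E[|Y-7|] = Σ |y-7|·P(Y=y)
 = 3·0.11 + 2·0.21 + 1·0.18 + 0·0.17 + 1·0.15 + 2·0.18
 = 0.33 + 0.42 + 0.18 + 0 + 0.15 + 0.36
 = 1.44

1.44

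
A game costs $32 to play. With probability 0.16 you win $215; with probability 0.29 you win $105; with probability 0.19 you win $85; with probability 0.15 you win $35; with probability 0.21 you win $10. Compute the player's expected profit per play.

E[payout] = 215·0.16 + 105·0.29 + 85·0.19 + 35·0.15 + 10·0.21
 = 34.4 + 30.45 + 16.15 + 5.25 + 2.1
 = 88.35
Net = 88.35 - 32 = 56.35

56.35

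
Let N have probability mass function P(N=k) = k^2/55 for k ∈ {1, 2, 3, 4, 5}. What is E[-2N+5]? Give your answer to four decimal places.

-3.1818

E[-2N+5] = Σ (-2n+5)·P(N=n)
 = 3·1/55 + 1·4/55 + (-1)·9/55 + (-3)·16/55 + (-5)·5/11
 = 3/55 + 4/55 + (-9/55) + (-48/55) + (-25/11)
 = -35/11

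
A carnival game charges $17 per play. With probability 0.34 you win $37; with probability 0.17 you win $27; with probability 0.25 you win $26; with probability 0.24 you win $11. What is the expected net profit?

E[payout] = 37·0.34 + 27·0.17 + 26·0.25 + 11·0.24
 = 12.58 + 4.59 + 6.5 + 2.64
 = 26.31
Net = 26.31 - 17 = 9.31

9.31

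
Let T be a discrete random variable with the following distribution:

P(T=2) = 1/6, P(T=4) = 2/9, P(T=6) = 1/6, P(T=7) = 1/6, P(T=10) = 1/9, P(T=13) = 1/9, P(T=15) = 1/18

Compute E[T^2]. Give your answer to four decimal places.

E[T^2] = Σ t^2·P(T=t)
 = 4·1/6 + 16·2/9 + 36·1/6 + 49·1/6 + 100·1/9 + 169·1/9 + 225·1/18
 = 2/3 + 32/9 + 6 + 49/6 + 100/9 + 169/9 + 25/2
 = 547/9

60.7778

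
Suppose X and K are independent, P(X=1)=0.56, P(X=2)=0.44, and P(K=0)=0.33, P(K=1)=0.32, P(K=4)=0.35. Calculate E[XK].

E[XK] = Σ_x Σ_k xk · P(X=x)P(K=k)
 = 0·0.1848 + 1·0.1792 + 4·0.196 + 0·0.1452 + 2·0.1408 + 8·0.154
 = 0 + 0.1792 + 0.784 + 0 + 0.2816 + 1.232
 = 2.4768

2.4768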